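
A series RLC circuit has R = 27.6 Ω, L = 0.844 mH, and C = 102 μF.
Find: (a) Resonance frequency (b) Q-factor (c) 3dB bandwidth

Step 1 — Resonance: ω₀ = 1/√(LC) = 1/√(0.000844·0.000102) = 3408 rad/s.
Step 2 — f₀ = ω₀/(2π) = 542.4 Hz.
Step 3 — Series Q: Q = ω₀L/R = 3408·0.000844/27.6 = 0.1042.
Step 4 — Bandwidth: Δω = ω₀/Q = 3.27e+04 rad/s; BW = Δω/(2π) = 5205 Hz.

(a) f₀ = 542.4 Hz  (b) Q = 0.1042  (c) BW = 5205 Hz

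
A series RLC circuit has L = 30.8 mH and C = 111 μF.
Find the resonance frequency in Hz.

Step 1 — Resonance condition Im(Z)=0 gives ω₀ = 1/√(LC).
Step 2 — ω₀ = 1/√(0.0308·0.000111) = 540.8 rad/s.
Step 3 — f₀ = ω₀/(2π) = 86.08 Hz.

f₀ = 86.08 Hz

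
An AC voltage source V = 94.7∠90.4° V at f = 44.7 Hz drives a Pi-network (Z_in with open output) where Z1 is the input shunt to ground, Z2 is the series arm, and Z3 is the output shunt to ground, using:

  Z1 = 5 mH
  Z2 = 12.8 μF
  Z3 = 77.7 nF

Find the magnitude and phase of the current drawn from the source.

Step 1 — Angular frequency: ω = 2π·f = 2π·44.7 = 280.9 rad/s.
Step 2 — Component impedances:
  Z1: Z = jωL = j·280.9·0.005 = 0 + j1.404 Ω
  Z2: Z = 1/(jωC) = -j/(ω·C) = 0 - j278.2 Ω
  Z3: Z = 1/(jωC) = -j/(ω·C) = 0 - j4.582e+04 Ω
Step 3 — With open output, the series arm Z2 and the output shunt Z3 appear in series to ground: Z2 + Z3 = 0 - j4.61e+04 Ω.
Step 4 — Parallel with input shunt Z1: Z_in = Z1 || (Z2 + Z3) = 0 + j1.404 Ω = 1.404∠90.0° Ω.
Step 5 — Source phasor: V = 94.7∠90.4° V = -0.6611 + j94.7 V.
Step 6 — Ohm's law: I = V / Z_total = (-0.6611 + j94.7) / (0 + j1.404) = 67.43 + j0.4708 A.
Step 7 — Convert to polar: |I| = 67.43 A, ∠I = 0.4°.

I = 67.43∠0.4° A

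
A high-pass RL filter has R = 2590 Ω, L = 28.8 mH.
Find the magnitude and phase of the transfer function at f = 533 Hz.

Step 1 — Angular frequency: ω = 2π·533 = 3349 rad/s.
Step 2 — Transfer function: H(jω) = jωL/(R + jωL).
Step 3 — Numerator jωL = j·96.45; denominator R + jωL = 2590 + j96.45.
Step 4 — H = 0.001385 + j0.03719.
Step 5 — Magnitude: |H| = 0.03721 (-28.6 dB); phase: φ = 87.9°.

|H| = 0.03721 (-28.6 dB), φ = 87.9°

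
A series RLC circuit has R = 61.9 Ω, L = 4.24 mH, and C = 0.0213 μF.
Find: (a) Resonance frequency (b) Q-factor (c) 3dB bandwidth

Step 1 — Resonance: ω₀ = 1/√(LC) = 1/√(0.00424·2.13e-08) = 1.052e+05 rad/s.
Step 2 — f₀ = ω₀/(2π) = 1.675e+04 Hz.
Step 3 — Series Q: Q = ω₀L/R = 1.052e+05·0.00424/61.9 = 7.208.
Step 4 — Bandwidth: Δω = ω₀/Q = 1.46e+04 rad/s; BW = Δω/(2π) = 2324 Hz.

(a) f₀ = 1.675e+04 Hz  (b) Q = 7.208  (c) BW = 2324 Hz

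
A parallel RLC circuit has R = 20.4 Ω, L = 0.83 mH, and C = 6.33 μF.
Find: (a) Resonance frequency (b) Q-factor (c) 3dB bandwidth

Step 1 — Resonance: ω₀ = 1/√(LC) = 1/√(0.00083·6.33e-06) = 1.38e+04 rad/s.
Step 2 — f₀ = ω₀/(2π) = 2196 Hz.
Step 3 — Parallel Q: Q = R/(ω₀L) = 20.4/(1.38e+04·0.00083) = 1.782.
Step 4 — Bandwidth: Δω = ω₀/Q = 7744 rad/s; BW = Δω/(2π) = 1232 Hz.

(a) f₀ = 2196 Hz  (b) Q = 1.782  (c) BW = 1232 Hz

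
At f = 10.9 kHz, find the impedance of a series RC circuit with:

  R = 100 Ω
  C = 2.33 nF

Step 1 — Angular frequency: ω = 2π·f = 2π·1.09e+04 = 6.849e+04 rad/s.
Step 2 — Component impedances:
  R: Z = R = 100 Ω
  C: Z = 1/(jωC) = -j/(ω·C) = 0 - j6267 Ω
Step 3 — Series combination: Z_total = R + C = 100 - j6267 Ω = 6267∠-89.1° Ω.

Z = 100 - j6267 Ω = 6267∠-89.1° Ω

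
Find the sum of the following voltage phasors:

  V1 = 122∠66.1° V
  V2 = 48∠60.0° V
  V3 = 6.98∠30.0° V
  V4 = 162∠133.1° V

Step 1 — Convert each phasor to rectangular form:
  V1 = 122·(cos(66.1°) + j·sin(66.1°)) = 49.43 + j111.5 V
  V2 = 48·(cos(60.0°) + j·sin(60.0°)) = 24 + j41.57 V
  V3 = 6.98·(cos(30.0°) + j·sin(30.0°)) = 6.045 + j3.49 V
  V4 = 162·(cos(133.1°) + j·sin(133.1°)) = -110.7 + j118.3 V
Step 2 — Sum components: V_total = -31.22 + j274.9 V.
Step 3 — Convert to polar: |V_total| = 276.7 V, ∠V_total = 96.5°.

V_total = 276.7∠96.5° V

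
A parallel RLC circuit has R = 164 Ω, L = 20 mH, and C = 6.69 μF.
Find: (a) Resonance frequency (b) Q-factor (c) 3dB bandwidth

Step 1 — Resonance: ω₀ = 1/√(LC) = 1/√(0.02·6.69e-06) = 2734 rad/s.
Step 2 — f₀ = ω₀/(2π) = 435.1 Hz.
Step 3 — Parallel Q: Q = R/(ω₀L) = 164/(2734·0.02) = 2.999.
Step 4 — Bandwidth: Δω = ω₀/Q = 911.4 rad/s; BW = Δω/(2π) = 145.1 Hz.

(a) f₀ = 435.1 Hz  (b) Q = 2.999  (c) BW = 145.1 Hz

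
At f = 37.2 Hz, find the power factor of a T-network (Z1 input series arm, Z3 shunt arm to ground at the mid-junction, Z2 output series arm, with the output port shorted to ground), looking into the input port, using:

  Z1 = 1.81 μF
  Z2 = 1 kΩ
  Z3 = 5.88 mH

Step 1 — Angular frequency: ω = 2π·f = 2π·37.2 = 233.7 rad/s.
Step 2 — Component impedances:
  Z1: Z = 1/(jωC) = -j/(ω·C) = 0 - j2364 Ω
  Z2: Z = R = 1000 Ω
  Z3: Z = jωL = j·233.7·0.00588 = 0 + j1.374 Ω
Step 3 — With the output port shorted to ground, the output series arm Z2 runs from the junction to ground; the shunt arm Z3 also runs from the junction to ground. They appear in parallel: Z3 || Z2 = 0.001889 + j1.374 Ω.
Step 4 — Series with input arm Z1: Z_in = Z1 + (Z3 || Z2) = 0.001889 - j2362 Ω = 2362∠-90.0° Ω.
Step 5 — Power factor: PF = cos(φ) = Re(Z)/|Z| = 0.0018889/2362.4 = 7.996e-07.
Step 6 — Type: Im(Z) = -2362 ⇒ leading (phase φ = -90.0°).

PF = 7.996e-07 (leading, φ = -90.0°)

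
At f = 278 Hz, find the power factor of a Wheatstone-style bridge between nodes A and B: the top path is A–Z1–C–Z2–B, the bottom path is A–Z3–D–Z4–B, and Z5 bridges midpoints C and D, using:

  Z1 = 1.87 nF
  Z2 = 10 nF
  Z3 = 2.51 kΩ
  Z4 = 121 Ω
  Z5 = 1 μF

Step 1 — Angular frequency: ω = 2π·f = 2π·278 = 1747 rad/s.
Step 2 — Component impedances:
  Z1: Z = 1/(jωC) = -j/(ω·C) = 0 - j3.061e+05 Ω
  Z2: Z = 1/(jωC) = -j/(ω·C) = 0 - j5.725e+04 Ω
  Z3: Z = R = 2510 Ω
  Z4: Z = R = 121 Ω
  Z5: Z = 1/(jωC) = -j/(ω·C) = 0 - j572.5 Ω
Step 3 — Bridge requires nodal analysis (the Z5 bridge couples midpoints C and D, so the two paths cannot be reduced to a simple series/parallel combination). Setting node B to ground and injecting 1 A at node A, the 3-node admittance system at A, C, D solves to V_A = Z_AB = 2631 - j20.81 Ω = 2631∠-0.5° Ω.
Step 4 — Power factor: PF = cos(φ) = Re(Z)/|Z| = 2631/2631 = 1.
Step 5 — Type: Im(Z) = -20.81 ⇒ leading (phase φ = -0.5°).

PF = 1 (leading, φ = -0.5°)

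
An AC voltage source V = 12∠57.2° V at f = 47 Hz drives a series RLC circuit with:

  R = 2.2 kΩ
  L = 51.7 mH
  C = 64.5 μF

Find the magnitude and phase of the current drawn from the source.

Step 1 — Angular frequency: ω = 2π·f = 2π·47 = 295.3 rad/s.
Step 2 — Component impedances:
  R: Z = R = 2200 Ω
  L: Z = jωL = j·295.3·0.0517 = 0 + j15.27 Ω
  C: Z = 1/(jωC) = -j/(ω·C) = 0 - j52.5 Ω
Step 3 — Series combination: Z_total = R + L + C = 2200 - j37.23 Ω = 2200∠-1.0° Ω.
Step 4 — Source phasor: V = 12∠57.2° V = 6.5 + j10.09 V.
Step 5 — Ohm's law: I = V / Z_total = (6.5 + j10.09) / (2200 - j37.23) = 0.002876 + j0.004634 A.
Step 6 — Convert to polar: |I| = 0.005454 A, ∠I = 58.2°.

I = 0.005454∠58.2° A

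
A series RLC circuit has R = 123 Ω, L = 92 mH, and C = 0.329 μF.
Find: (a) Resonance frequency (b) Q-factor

Step 1 — Resonance condition Im(Z)=0 gives ω₀ = 1/√(LC).
Step 2 — ω₀ = 1/√(0.092·3.29e-07) = 5748 rad/s.
Step 3 — f₀ = ω₀/(2π) = 914.8 Hz.
Step 4 — Series Q: Q = ω₀L/R = 5748·0.092/123 = 4.299.

(a) f₀ = 914.8 Hz  (b) Q = 4.299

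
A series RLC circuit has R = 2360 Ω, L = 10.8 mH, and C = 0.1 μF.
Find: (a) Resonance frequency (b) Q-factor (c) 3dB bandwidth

Step 1 — Resonance: ω₀ = 1/√(LC) = 1/√(0.0108·1e-07) = 3.043e+04 rad/s.
Step 2 — f₀ = ω₀/(2π) = 4843 Hz.
Step 3 — Series Q: Q = ω₀L/R = 3.043e+04·0.0108/2360 = 0.1393.
Step 4 — Bandwidth: Δω = ω₀/Q = 2.185e+05 rad/s; BW = Δω/(2π) = 3.478e+04 Hz.

(a) f₀ = 4843 Hz  (b) Q = 0.1393  (c) BW = 3.478e+04 Hz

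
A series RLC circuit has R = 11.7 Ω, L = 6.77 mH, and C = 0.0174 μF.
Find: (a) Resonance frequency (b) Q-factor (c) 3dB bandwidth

Step 1 — Resonance condition Im(Z)=0 gives ω₀ = 1/√(LC).
Step 2 — ω₀ = 1/√(0.00677·1.74e-08) = 9.214e+04 rad/s.
Step 3 — f₀ = ω₀/(2π) = 1.466e+04 Hz.
Step 4 — Series Q: Q = ω₀L/R = 9.214e+04·0.00677/11.7 = 53.31.
Step 5 — 3dB bandwidth: Δω = ω₀/Q = 1728 rad/s; BW = Δω/(2π) = 275.1 Hz.

(a) f₀ = 1.466e+04 Hz  (b) Q = 53.31  (c) BW = 275.1 Hz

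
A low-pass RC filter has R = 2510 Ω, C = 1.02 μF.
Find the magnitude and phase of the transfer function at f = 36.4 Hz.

Step 1 — Angular frequency: ω = 2π·36.4 = 228.7 rad/s.
Step 2 — Transfer function: H(jω) = 1/(1 + jωRC).
Step 3 — Denominator: 1 + jωRC = 1 + j·228.7·2510·1.02e-06 = 1 + j0.5855.
Step 4 — H = 0.7447 - j0.436.
Step 5 — Magnitude: |H| = 0.8629 (-1.3 dB); phase: φ = -30.4°.

|H| = 0.8629 (-1.3 dB), φ = -30.4°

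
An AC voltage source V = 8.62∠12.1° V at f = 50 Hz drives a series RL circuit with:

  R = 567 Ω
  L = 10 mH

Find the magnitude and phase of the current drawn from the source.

Step 1 — Angular frequency: ω = 2π·f = 2π·50 = 314.2 rad/s.
Step 2 — Component impedances:
  R: Z = R = 567 Ω
  L: Z = jωL = j·314.2·0.01 = 0 + j3.142 Ω
Step 3 — Series combination: Z_total = R + L = 567 + j3.142 Ω = 567∠0.3° Ω.
Step 4 — Source phasor: V = 8.62∠12.1° V = 8.428 + j1.807 V.
Step 5 — Ohm's law: I = V / Z_total = (8.428 + j1.807) / (567 + j3.142) = 0.01488 + j0.003104 A.
Step 6 — Convert to polar: |I| = 0.0152 A, ∠I = 11.8°.

I = 0.0152∠11.8° A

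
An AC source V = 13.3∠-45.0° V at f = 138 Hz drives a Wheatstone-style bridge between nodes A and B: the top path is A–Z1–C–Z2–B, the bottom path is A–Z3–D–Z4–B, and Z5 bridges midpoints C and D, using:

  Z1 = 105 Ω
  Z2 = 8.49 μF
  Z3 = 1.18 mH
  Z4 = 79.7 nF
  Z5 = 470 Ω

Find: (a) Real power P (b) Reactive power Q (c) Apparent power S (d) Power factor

Step 1 — Angular frequency: ω = 2π·f = 2π·138 = 867.1 rad/s.
Step 2 — Component impedances:
  Z1: Z = R = 105 Ω
  Z2: Z = 1/(jωC) = -j/(ω·C) = 0 - j135.8 Ω
  Z3: Z = jωL = j·867.1·0.00118 = 0 + j1.023 Ω
  Z4: Z = 1/(jωC) = -j/(ω·C) = 0 - j1.447e+04 Ω
  Z5: Z = R = 470 Ω
Step 3 — Bridge requires nodal analysis (the Z5 bridge couples midpoints C and D, so the two paths cannot be reduced to a simple series/parallel combination). Setting node B to ground and injecting 1 A at node A, the 3-node admittance system at A, C, D solves to V_A = Z_AB = 84.23 - j135 Ω = 159.2∠-58.0° Ω.
Step 4 — Source phasor: V = 13.3∠-45.0° V = 9.405 - j9.405 V.
Step 5 — Current: I = V / Z = 0.08141 + j0.01886 A = 0.08357∠13.0° A.
Step 6 — Complex power: S = V·I* = 0.5882 - j0.943 VA.
Step 7 — Real power: P = Re(S) = 0.5882 W.
Step 8 — Reactive power: Q = Im(S) = -0.943 VAR.
Step 9 — Apparent power: |S| = 1.111 VA.
Step 10 — Power factor: PF = P/|S| = 0.5293 (leading).

(a) P = 0.5882 W  (b) Q = -0.943 VAR  (c) S = 1.111 VA  (d) PF = 0.5293 (leading)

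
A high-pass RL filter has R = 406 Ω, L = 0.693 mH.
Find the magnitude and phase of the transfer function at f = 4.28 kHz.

Step 1 — Angular frequency: ω = 2π·4280 = 2.689e+04 rad/s.
Step 2 — Transfer function: H(jω) = jωL/(R + jωL).
Step 3 — Numerator jωL = j·18.64; denominator R + jωL = 406 + j18.64.
Step 4 — H = 0.002103 + j0.04581.
Step 5 — Magnitude: |H| = 0.04585 (-26.8 dB); phase: φ = 87.4°.

|H| = 0.04585 (-26.8 dB), φ = 87.4°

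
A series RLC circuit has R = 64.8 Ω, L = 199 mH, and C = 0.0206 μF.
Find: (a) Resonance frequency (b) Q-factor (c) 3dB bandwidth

Step 1 — Resonance: ω₀ = 1/√(LC) = 1/√(0.199·2.06e-08) = 1.562e+04 rad/s.
Step 2 — f₀ = ω₀/(2π) = 2486 Hz.
Step 3 — Series Q: Q = ω₀L/R = 1.562e+04·0.199/64.8 = 47.96.
Step 4 — Bandwidth: Δω = ω₀/Q = 325.6 rad/s; BW = Δω/(2π) = 51.83 Hz.

(a) f₀ = 2486 Hz  (b) Q = 47.96  (c) BW = 51.83 Hz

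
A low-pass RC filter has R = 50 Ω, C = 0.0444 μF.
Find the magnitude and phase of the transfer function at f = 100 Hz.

Step 1 — Angular frequency: ω = 2π·100 = 628.3 rad/s.
Step 2 — Transfer function: H(jω) = 1/(1 + jωRC).
Step 3 — Denominator: 1 + jωRC = 1 + j·628.3·50·4.44e-08 = 1 + j0.001395.
Step 4 — H = 1 - j0.001395.
Step 5 — Magnitude: |H| = 1 (-0.0 dB); phase: φ = -0.1°.

|H| = 1 (-0.0 dB), φ = -0.1°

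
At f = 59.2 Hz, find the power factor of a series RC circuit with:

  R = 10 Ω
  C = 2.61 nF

Step 1 — Angular frequency: ω = 2π·f = 2π·59.2 = 372 rad/s.
Step 2 — Component impedances:
  R: Z = R = 10 Ω
  C: Z = 1/(jωC) = -j/(ω·C) = 0 - j1.03e+06 Ω
Step 3 — Series combination: Z_total = R + C = 10 - j1.03e+06 Ω = 1.03e+06∠-90.0° Ω.
Step 4 — Power factor: PF = cos(φ) = Re(Z)/|Z| = 10/1.03005e+06 = 9.708e-06.
Step 5 — Type: Im(Z) = -1.03e+06 ⇒ leading (phase φ = -90.0°).

PF = 9.708e-06 (leading, φ = -90.0°)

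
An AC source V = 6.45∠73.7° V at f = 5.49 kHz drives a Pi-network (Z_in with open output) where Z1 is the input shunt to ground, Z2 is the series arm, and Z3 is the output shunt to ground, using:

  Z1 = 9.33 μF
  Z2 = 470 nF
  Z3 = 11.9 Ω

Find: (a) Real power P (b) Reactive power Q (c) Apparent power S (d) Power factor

Step 1 — Angular frequency: ω = 2π·f = 2π·5490 = 3.449e+04 rad/s.
Step 2 — Component impedances:
  Z1: Z = 1/(jωC) = -j/(ω·C) = 0 - j3.107 Ω
  Z2: Z = 1/(jωC) = -j/(ω·C) = 0 - j61.68 Ω
  Z3: Z = R = 11.9 Ω
Step 3 — With open output, the series arm Z2 and the output shunt Z3 appear in series to ground: Z2 + Z3 = 11.9 - j61.68 Ω.
Step 4 — Parallel with input shunt Z1: Z_in = Z1 || (Z2 + Z3) = 0.02648 - j2.963 Ω = 2.963∠-89.5° Ω.
Step 5 — Source phasor: V = 6.45∠73.7° V = 1.81 + j6.191 V.
Step 6 — Current: I = V / Z = -2.084 + j0.6296 A = 2.177∠163.2° A.
Step 7 — Complex power: S = V·I* = 0.1255 - j14.04 VA.
Step 8 — Real power: P = Re(S) = 0.1255 W.
Step 9 — Reactive power: Q = Im(S) = -14.04 VAR.
Step 10 — Apparent power: |S| = 14.04 VA.
Step 11 — Power factor: PF = P/|S| = 0.008936 (leading).

(a) P = 0.1255 W  (b) Q = -14.04 VAR  (c) S = 14.04 VA  (d) PF = 0.008936 (leading)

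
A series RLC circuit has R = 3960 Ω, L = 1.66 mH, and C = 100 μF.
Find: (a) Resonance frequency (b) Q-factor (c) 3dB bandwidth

Step 1 — Resonance condition Im(Z)=0 gives ω₀ = 1/√(LC).
Step 2 — ω₀ = 1/√(0.00166·0.0001) = 2454 rad/s.
Step 3 — f₀ = ω₀/(2π) = 390.6 Hz.
Step 4 — Series Q: Q = ω₀L/R = 2454·0.00166/3960 = 0.001029.
Step 5 — 3dB bandwidth: Δω = ω₀/Q = 2.386e+06 rad/s; BW = Δω/(2π) = 3.797e+05 Hz.

(a) f₀ = 390.6 Hz  (b) Q = 0.001029  (c) BW = 3.797e+05 Hz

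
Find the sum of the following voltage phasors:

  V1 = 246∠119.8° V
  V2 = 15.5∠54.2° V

Step 1 — Convert each phasor to rectangular form:
  V1 = 246·(cos(119.8°) + j·sin(119.8°)) = -122.3 + j213.5 V
  V2 = 15.5·(cos(54.2°) + j·sin(54.2°)) = 9.067 + j12.57 V
Step 2 — Sum components: V_total = -113.2 + j226 V.
Step 3 — Convert to polar: |V_total| = 252.8 V, ∠V_total = 116.6°.

V_total = 252.8∠116.6° V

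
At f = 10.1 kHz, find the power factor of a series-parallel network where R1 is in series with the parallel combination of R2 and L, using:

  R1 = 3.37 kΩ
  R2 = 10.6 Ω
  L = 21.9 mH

Step 1 — Angular frequency: ω = 2π·f = 2π·1.01e+04 = 6.346e+04 rad/s.
Step 2 — Component impedances:
  R1: Z = R = 3370 Ω
  R2: Z = R = 10.6 Ω
  L: Z = jωL = j·6.346e+04·0.0219 = 0 + j1390 Ω
Step 3 — Parallel branch: R2 || L = 1/(1/R2 + 1/L) = 10.6 + j0.08084 Ω.
Step 4 — Series with R1: Z_total = R1 + (R2 || L) = 3381 + j0.08084 Ω = 3381∠0.0° Ω.
Step 5 — Power factor: PF = cos(φ) = Re(Z)/|Z| = 3381/3381 = 1.
Step 6 — Type: Im(Z) = 0.08084 ⇒ lagging (phase φ = 0.0°).

PF = 1 (lagging, φ = 0.0°)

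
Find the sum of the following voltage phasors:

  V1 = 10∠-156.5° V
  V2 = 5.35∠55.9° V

Step 1 — Convert each phasor to rectangular form:
  V1 = 10·(cos(-156.5°) + j·sin(-156.5°)) = -9.171 - j3.987 V
  V2 = 5.35·(cos(55.9°) + j·sin(55.9°)) = 2.999 + j4.43 V
Step 2 — Sum components: V_total = -6.171 + j0.4426 V.
Step 3 — Convert to polar: |V_total| = 6.187 V, ∠V_total = 175.9°.

V_total = 6.187∠175.9° V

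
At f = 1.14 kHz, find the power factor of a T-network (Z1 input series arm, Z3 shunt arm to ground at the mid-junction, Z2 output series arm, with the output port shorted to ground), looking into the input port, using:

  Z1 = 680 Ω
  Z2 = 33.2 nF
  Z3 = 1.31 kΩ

Step 1 — Angular frequency: ω = 2π·f = 2π·1140 = 7163 rad/s.
Step 2 — Component impedances:
  Z1: Z = R = 680 Ω
  Z2: Z = 1/(jωC) = -j/(ω·C) = 0 - j4205 Ω
  Z3: Z = R = 1310 Ω
Step 3 — With the output port shorted to ground, the output series arm Z2 runs from the junction to ground; the shunt arm Z3 also runs from the junction to ground. They appear in parallel: Z3 || Z2 = 1194 - j372 Ω.
Step 4 — Series with input arm Z1: Z_in = Z1 + (Z3 || Z2) = 1874 - j372 Ω = 1911∠-11.2° Ω.
Step 5 — Power factor: PF = cos(φ) = Re(Z)/|Z| = 1874.11/1910.68 = 0.9809.
Step 6 — Type: Im(Z) = -372 ⇒ leading (phase φ = -11.2°).

PF = 0.9809 (leading, φ = -11.2°)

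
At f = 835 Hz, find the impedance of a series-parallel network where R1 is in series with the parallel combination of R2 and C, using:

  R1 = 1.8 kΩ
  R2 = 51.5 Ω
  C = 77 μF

Step 1 — Angular frequency: ω = 2π·f = 2π·835 = 5246 rad/s.
Step 2 — Component impedances:
  R1: Z = R = 1800 Ω
  R2: Z = R = 51.5 Ω
  C: Z = 1/(jωC) = -j/(ω·C) = 0 - j2.475 Ω
Step 3 — Parallel branch: R2 || C = 1/(1/R2 + 1/C) = 0.1187 - j2.47 Ω.
Step 4 — Series with R1: Z_total = R1 + (R2 || C) = 1800 - j2.47 Ω = 1800∠-0.1° Ω.

Z = 1800 - j2.47 Ω = 1800∠-0.1° Ω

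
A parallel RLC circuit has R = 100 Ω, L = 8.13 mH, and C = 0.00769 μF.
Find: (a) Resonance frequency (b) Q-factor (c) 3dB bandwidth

Step 1 — Resonance: ω₀ = 1/√(LC) = 1/√(0.00813·7.69e-09) = 1.265e+05 rad/s.
Step 2 — f₀ = ω₀/(2π) = 2.013e+04 Hz.
Step 3 — Parallel Q: Q = R/(ω₀L) = 100/(1.265e+05·0.00813) = 0.09726.
Step 4 — Bandwidth: Δω = ω₀/Q = 1.3e+06 rad/s; BW = Δω/(2π) = 2.07e+05 Hz.

(a) f₀ = 2.013e+04 Hz  (b) Q = 0.09726  (c) BW = 2.07e+05 Hz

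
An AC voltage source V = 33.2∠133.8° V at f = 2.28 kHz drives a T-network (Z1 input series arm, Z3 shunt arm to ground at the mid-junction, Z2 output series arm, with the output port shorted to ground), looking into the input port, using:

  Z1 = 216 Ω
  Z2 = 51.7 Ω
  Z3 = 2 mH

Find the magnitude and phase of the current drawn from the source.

Step 1 — Angular frequency: ω = 2π·f = 2π·2280 = 1.433e+04 rad/s.
Step 2 — Component impedances:
  Z1: Z = R = 216 Ω
  Z2: Z = R = 51.7 Ω
  Z3: Z = jωL = j·1.433e+04·0.002 = 0 + j28.65 Ω
Step 3 — With the output port shorted to ground, the output series arm Z2 runs from the junction to ground; the shunt arm Z3 also runs from the junction to ground. They appear in parallel: Z3 || Z2 = 12.15 + j21.92 Ω.
Step 4 — Series with input arm Z1: Z_in = Z1 + (Z3 || Z2) = 228.1 + j21.92 Ω = 229.2∠5.5° Ω.
Step 5 — Source phasor: V = 33.2∠133.8° V = -22.98 + j23.96 V.
Step 6 — Ohm's law: I = V / Z_total = (-22.98 + j23.96) / (228.1 + j21.92) = -0.0898 + j0.1137 A.
Step 7 — Convert to polar: |I| = 0.1449 A, ∠I = 128.3°.

I = 0.1449∠128.3° A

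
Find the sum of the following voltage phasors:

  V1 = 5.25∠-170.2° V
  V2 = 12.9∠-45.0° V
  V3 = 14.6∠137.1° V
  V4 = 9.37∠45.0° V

Step 1 — Convert each phasor to rectangular form:
  V1 = 5.25·(cos(-170.2°) + j·sin(-170.2°)) = -5.173 - j0.8936 V
  V2 = 12.9·(cos(-45.0°) + j·sin(-45.0°)) = 9.122 - j9.122 V
  V3 = 14.6·(cos(137.1°) + j·sin(137.1°)) = -10.7 + j9.939 V
  V4 = 9.37·(cos(45.0°) + j·sin(45.0°)) = 6.626 + j6.626 V
Step 2 — Sum components: V_total = -0.1212 + j6.549 V.
Step 3 — Convert to polar: |V_total| = 6.55 V, ∠V_total = 91.1°.

V_total = 6.55∠91.1° V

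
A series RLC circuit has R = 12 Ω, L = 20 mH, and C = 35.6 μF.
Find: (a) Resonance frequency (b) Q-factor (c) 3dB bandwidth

Step 1 — Resonance condition Im(Z)=0 gives ω₀ = 1/√(LC).
Step 2 — ω₀ = 1/√(0.02·3.56e-05) = 1185 rad/s.
Step 3 — f₀ = ω₀/(2π) = 188.6 Hz.
Step 4 — Series Q: Q = ω₀L/R = 1185·0.02/12 = 1.975.
Step 5 — 3dB bandwidth: Δω = ω₀/Q = 600 rad/s; BW = Δω/(2π) = 95.49 Hz.

(a) f₀ = 188.6 Hz  (b) Q = 1.975  (c) BW = 95.49 Hz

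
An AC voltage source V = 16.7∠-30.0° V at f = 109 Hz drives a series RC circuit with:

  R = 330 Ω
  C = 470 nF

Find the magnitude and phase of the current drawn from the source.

Step 1 — Angular frequency: ω = 2π·f = 2π·109 = 684.9 rad/s.
Step 2 — Component impedances:
  R: Z = R = 330 Ω
  C: Z = 1/(jωC) = -j/(ω·C) = 0 - j3107 Ω
Step 3 — Series combination: Z_total = R + C = 330 - j3107 Ω = 3124∠-83.9° Ω.
Step 4 — Source phasor: V = 16.7∠-30.0° V = 14.46 - j8.35 V.
Step 5 — Ohm's law: I = V / Z_total = (14.46 - j8.35) / (330 - j3107) = 0.003147 + j0.004321 A.
Step 6 — Convert to polar: |I| = 0.005345 A, ∠I = 53.9°.

I = 0.005345∠53.9° A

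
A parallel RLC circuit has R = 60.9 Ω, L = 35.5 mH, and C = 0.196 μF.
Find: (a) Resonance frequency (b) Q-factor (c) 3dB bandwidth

Step 1 — Resonance: ω₀ = 1/√(LC) = 1/√(0.0355·1.96e-07) = 1.199e+04 rad/s.
Step 2 — f₀ = ω₀/(2π) = 1908 Hz.
Step 3 — Parallel Q: Q = R/(ω₀L) = 60.9/(1.199e+04·0.0355) = 0.1431.
Step 4 — Bandwidth: Δω = ω₀/Q = 8.378e+04 rad/s; BW = Δω/(2π) = 1.333e+04 Hz.

(a) f₀ = 1908 Hz  (b) Q = 0.1431  (c) BW = 1.333e+04 Hz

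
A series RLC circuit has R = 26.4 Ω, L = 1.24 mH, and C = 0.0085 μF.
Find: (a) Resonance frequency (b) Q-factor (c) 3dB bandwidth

Step 1 — Resonance: ω₀ = 1/√(LC) = 1/√(0.00124·8.5e-09) = 3.08e+05 rad/s.
Step 2 — f₀ = ω₀/(2π) = 4.902e+04 Hz.
Step 3 — Series Q: Q = ω₀L/R = 3.08e+05·0.00124/26.4 = 14.47.
Step 4 — Bandwidth: Δω = ω₀/Q = 2.129e+04 rad/s; BW = Δω/(2π) = 3388 Hz.

(a) f₀ = 4.902e+04 Hz  (b) Q = 14.47  (c) BW = 3388 Hz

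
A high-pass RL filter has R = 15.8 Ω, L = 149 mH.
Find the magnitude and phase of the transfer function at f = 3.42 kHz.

Step 1 — Angular frequency: ω = 2π·3420 = 2.149e+04 rad/s.
Step 2 — Transfer function: H(jω) = jωL/(R + jωL).
Step 3 — Numerator jωL = j·3202; denominator R + jωL = 15.8 + j3202.
Step 4 — H = 1 + j0.004935.
Step 5 — Magnitude: |H| = 1 (-0.0 dB); phase: φ = 0.3°.

|H| = 1 (-0.0 dB), φ = 0.3°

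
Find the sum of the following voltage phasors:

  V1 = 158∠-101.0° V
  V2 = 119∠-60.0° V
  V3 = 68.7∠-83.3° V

Step 1 — Convert each phasor to rectangular form:
  V1 = 158·(cos(-101.0°) + j·sin(-101.0°)) = -30.15 - j155.1 V
  V2 = 119·(cos(-60.0°) + j·sin(-60.0°)) = 59.5 - j103.1 V
  V3 = 68.7·(cos(-83.3°) + j·sin(-83.3°)) = 8.015 - j68.23 V
Step 2 — Sum components: V_total = 37.37 - j326.4 V.
Step 3 — Convert to polar: |V_total| = 328.5 V, ∠V_total = -83.5°.

V_total = 328.5∠-83.5° V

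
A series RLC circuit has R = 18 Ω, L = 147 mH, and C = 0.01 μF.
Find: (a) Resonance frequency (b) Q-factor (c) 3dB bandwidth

Step 1 — Resonance condition Im(Z)=0 gives ω₀ = 1/√(LC).
Step 2 — ω₀ = 1/√(0.147·1e-08) = 2.608e+04 rad/s.
Step 3 — f₀ = ω₀/(2π) = 4151 Hz.
Step 4 — Series Q: Q = ω₀L/R = 2.608e+04·0.147/18 = 213.
Step 5 — 3dB bandwidth: Δω = ω₀/Q = 122.4 rad/s; BW = Δω/(2π) = 19.49 Hz.

(a) f₀ = 4151 Hz  (b) Q = 213  (c) BW = 19.49 Hz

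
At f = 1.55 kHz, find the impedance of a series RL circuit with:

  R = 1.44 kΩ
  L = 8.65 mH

Step 1 — Angular frequency: ω = 2π·f = 2π·1550 = 9739 rad/s.
Step 2 — Component impedances:
  R: Z = R = 1440 Ω
  L: Z = jωL = j·9739·0.00865 = 0 + j84.24 Ω
Step 3 — Series combination: Z_total = R + L = 1440 + j84.24 Ω = 1442∠3.3° Ω.

Z = 1440 + j84.24 Ω = 1442∠3.3° Ω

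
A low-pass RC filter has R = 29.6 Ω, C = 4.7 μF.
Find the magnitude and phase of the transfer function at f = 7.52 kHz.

Step 1 — Angular frequency: ω = 2π·7520 = 4.725e+04 rad/s.
Step 2 — Transfer function: H(jω) = 1/(1 + jωRC).
Step 3 — Denominator: 1 + jωRC = 1 + j·4.725e+04·29.6·4.7e-06 = 1 + j6.573.
Step 4 — H = 0.02262 - j0.1487.
Step 5 — Magnitude: |H| = 0.1504 (-16.5 dB); phase: φ = -81.3°.

|H| = 0.1504 (-16.5 dB), φ = -81.3°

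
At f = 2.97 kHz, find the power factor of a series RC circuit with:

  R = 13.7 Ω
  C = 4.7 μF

Step 1 — Angular frequency: ω = 2π·f = 2π·2970 = 1.866e+04 rad/s.
Step 2 — Component impedances:
  R: Z = R = 13.7 Ω
  C: Z = 1/(jωC) = -j/(ω·C) = 0 - j11.4 Ω
Step 3 — Series combination: Z_total = R + C = 13.7 - j11.4 Ω = 17.82∠-39.8° Ω.
Step 4 — Power factor: PF = cos(φ) = Re(Z)/|Z| = 13.7/17.824 = 0.7686.
Step 5 — Type: Im(Z) = -11.4 ⇒ leading (phase φ = -39.8°).

PF = 0.7686 (leading, φ = -39.8°)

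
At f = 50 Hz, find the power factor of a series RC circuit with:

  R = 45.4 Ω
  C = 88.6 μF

Step 1 — Angular frequency: ω = 2π·f = 2π·50 = 314.2 rad/s.
Step 2 — Component impedances:
  R: Z = R = 45.4 Ω
  C: Z = 1/(jωC) = -j/(ω·C) = 0 - j35.93 Ω
Step 3 — Series combination: Z_total = R + C = 45.4 - j35.93 Ω = 57.9∠-38.4° Ω.
Step 4 — Power factor: PF = cos(φ) = Re(Z)/|Z| = 45.4/57.895 = 0.7842.
Step 5 — Type: Im(Z) = -35.93 ⇒ leading (phase φ = -38.4°).

PF = 0.7842 (leading, φ = -38.4°)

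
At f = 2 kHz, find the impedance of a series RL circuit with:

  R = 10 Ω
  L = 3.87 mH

Step 1 — Angular frequency: ω = 2π·f = 2π·2000 = 1.257e+04 rad/s.
Step 2 — Component impedances:
  R: Z = R = 10 Ω
  L: Z = jωL = j·1.257e+04·0.00387 = 0 + j48.63 Ω
Step 3 — Series combination: Z_total = R + L = 10 + j48.63 Ω = 49.65∠78.4° Ω.

Z = 10 + j48.63 Ω = 49.65∠78.4° Ω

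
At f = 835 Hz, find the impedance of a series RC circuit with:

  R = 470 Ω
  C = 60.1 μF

Step 1 — Angular frequency: ω = 2π·f = 2π·835 = 5246 rad/s.
Step 2 — Component impedances:
  R: Z = R = 470 Ω
  C: Z = 1/(jωC) = -j/(ω·C) = 0 - j3.171 Ω
Step 3 — Series combination: Z_total = R + C = 470 - j3.171 Ω = 470∠-0.4° Ω.

Z = 470 - j3.171 Ω = 470∠-0.4° Ω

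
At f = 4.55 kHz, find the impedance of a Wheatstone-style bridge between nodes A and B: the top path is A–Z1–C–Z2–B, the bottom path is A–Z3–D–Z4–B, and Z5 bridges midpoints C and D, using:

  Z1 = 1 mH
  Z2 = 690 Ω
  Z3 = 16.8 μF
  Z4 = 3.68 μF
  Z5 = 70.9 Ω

Step 1 — Angular frequency: ω = 2π·f = 2π·4550 = 2.859e+04 rad/s.
Step 2 — Component impedances:
  Z1: Z = jωL = j·2.859e+04·0.001 = 0 + j28.59 Ω
  Z2: Z = R = 690 Ω
  Z3: Z = 1/(jωC) = -j/(ω·C) = 0 - j2.082 Ω
  Z4: Z = 1/(jωC) = -j/(ω·C) = 0 - j9.505 Ω
  Z5: Z = R = 70.9 Ω
Step 3 — Bridge requires nodal analysis (the Z5 bridge couples midpoints C and D, so the two paths cannot be reduced to a simple series/parallel combination). Setting node B to ground and injecting 1 A at node A, the 3-node admittance system at A, C, D solves to V_A = Z_AB = 0.2363 - j11.63 Ω = 11.64∠-88.8° Ω.

Z = 0.2363 - j11.63 Ω = 11.64∠-88.8° Ω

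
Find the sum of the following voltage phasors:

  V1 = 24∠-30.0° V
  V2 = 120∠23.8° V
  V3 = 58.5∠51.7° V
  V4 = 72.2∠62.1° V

Step 1 — Convert each phasor to rectangular form:
  V1 = 24·(cos(-30.0°) + j·sin(-30.0°)) = 20.78 - j12 V
  V2 = 120·(cos(23.8°) + j·sin(23.8°)) = 109.8 + j48.43 V
  V3 = 58.5·(cos(51.7°) + j·sin(51.7°)) = 36.26 + j45.91 V
  V4 = 72.2·(cos(62.1°) + j·sin(62.1°)) = 33.78 + j63.81 V
Step 2 — Sum components: V_total = 200.6 + j146.1 V.
Step 3 — Convert to polar: |V_total| = 248.2 V, ∠V_total = 36.1°.

V_total = 248.2∠36.1° V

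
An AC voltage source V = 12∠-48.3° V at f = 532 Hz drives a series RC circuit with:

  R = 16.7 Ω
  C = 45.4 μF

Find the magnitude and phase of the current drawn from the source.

Step 1 — Angular frequency: ω = 2π·f = 2π·532 = 3343 rad/s.
Step 2 — Component impedances:
  R: Z = R = 16.7 Ω
  C: Z = 1/(jωC) = -j/(ω·C) = 0 - j6.59 Ω
Step 3 — Series combination: Z_total = R + C = 16.7 - j6.59 Ω = 17.95∠-21.5° Ω.
Step 4 — Source phasor: V = 12∠-48.3° V = 7.983 - j8.96 V.
Step 5 — Ohm's law: I = V / Z_total = (7.983 - j8.96) / (16.7 - j6.59) = 0.5968 - j0.301 A.
Step 6 — Convert to polar: |I| = 0.6684 A, ∠I = -26.8°.

I = 0.6684∠-26.8° A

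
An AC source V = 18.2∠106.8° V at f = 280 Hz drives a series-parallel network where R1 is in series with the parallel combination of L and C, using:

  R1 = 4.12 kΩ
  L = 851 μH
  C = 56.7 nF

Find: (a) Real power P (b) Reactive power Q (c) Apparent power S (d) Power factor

Step 1 — Angular frequency: ω = 2π·f = 2π·280 = 1759 rad/s.
Step 2 — Component impedances:
  R1: Z = R = 4120 Ω
  L: Z = jωL = j·1759·0.000851 = 0 + j1.497 Ω
  C: Z = 1/(jωC) = -j/(ω·C) = 0 - j1.002e+04 Ω
Step 3 — Parallel branch: L || C = 1/(1/L + 1/C) = 0 + j1.497 Ω.
Step 4 — Series with R1: Z_total = R1 + (L || C) = 4120 + j1.497 Ω = 4120∠0.0° Ω.
Step 5 — Source phasor: V = 18.2∠106.8° V = -5.26 + j17.42 V.
Step 6 — Current: I = V / Z = -0.001275 + j0.004229 A = 0.004417∠106.8° A.
Step 7 — Complex power: S = V·I* = 0.0804 + j2.922e-05 VA.
Step 8 — Real power: P = Re(S) = 0.0804 W.
Step 9 — Reactive power: Q = Im(S) = 2.922e-05 VAR.
Step 10 — Apparent power: |S| = 0.0804 VA.
Step 11 — Power factor: PF = P/|S| = 1 (lagging).

(a) P = 0.0804 W  (b) Q = 2.922e-05 VAR  (c) S = 0.0804 VA  (d) PF = 1 (lagging)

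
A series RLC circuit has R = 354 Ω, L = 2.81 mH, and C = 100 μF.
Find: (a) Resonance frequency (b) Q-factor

Step 1 — Resonance condition Im(Z)=0 gives ω₀ = 1/√(LC).
Step 2 — ω₀ = 1/√(0.00281·0.0001) = 1886 rad/s.
Step 3 — f₀ = ω₀/(2π) = 300.2 Hz.
Step 4 — Series Q: Q = ω₀L/R = 1886·0.00281/354 = 0.01497.

(a) f₀ = 300.2 Hz  (b) Q = 0.01497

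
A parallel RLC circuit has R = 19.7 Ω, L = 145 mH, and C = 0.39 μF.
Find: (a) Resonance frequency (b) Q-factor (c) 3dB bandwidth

Step 1 — Resonance: ω₀ = 1/√(LC) = 1/√(0.145·3.9e-07) = 4205 rad/s.
Step 2 — f₀ = ω₀/(2π) = 669.3 Hz.
Step 3 — Parallel Q: Q = R/(ω₀L) = 19.7/(4205·0.145) = 0.03231.
Step 4 — Bandwidth: Δω = ω₀/Q = 1.302e+05 rad/s; BW = Δω/(2π) = 2.072e+04 Hz.

(a) f₀ = 669.3 Hz  (b) Q = 0.03231  (c) BW = 2.072e+04 Hz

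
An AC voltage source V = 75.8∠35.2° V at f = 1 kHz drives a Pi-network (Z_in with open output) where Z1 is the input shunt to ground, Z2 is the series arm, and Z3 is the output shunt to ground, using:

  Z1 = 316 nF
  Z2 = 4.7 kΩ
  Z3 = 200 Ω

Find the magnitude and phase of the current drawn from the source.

Step 1 — Angular frequency: ω = 2π·f = 2π·1000 = 6283 rad/s.
Step 2 — Component impedances:
  Z1: Z = 1/(jωC) = -j/(ω·C) = 0 - j503.7 Ω
  Z2: Z = R = 4700 Ω
  Z3: Z = R = 200 Ω
Step 3 — With open output, the series arm Z2 and the output shunt Z3 appear in series to ground: Z2 + Z3 = 4900 Ω.
Step 4 — Parallel with input shunt Z1: Z_in = Z1 || (Z2 + Z3) = 51.23 - j498.4 Ω = 501∠-84.1° Ω.
Step 5 — Source phasor: V = 75.8∠35.2° V = 61.94 + j43.69 V.
Step 6 — Ohm's law: I = V / Z_total = (61.94 + j43.69) / (51.23 - j498.4) = -0.07411 + j0.1319 A.
Step 7 — Convert to polar: |I| = 0.1513 A, ∠I = 119.3°.

I = 0.1513∠119.3° A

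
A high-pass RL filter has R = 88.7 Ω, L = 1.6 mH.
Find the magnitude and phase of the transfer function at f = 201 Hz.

Step 1 — Angular frequency: ω = 2π·201 = 1263 rad/s.
Step 2 — Transfer function: H(jω) = jωL/(R + jωL).
Step 3 — Numerator jωL = j·2.021; denominator R + jωL = 88.7 + j2.021.
Step 4 — H = 0.0005187 + j0.02277.
Step 5 — Magnitude: |H| = 0.02278 (-32.9 dB); phase: φ = 88.7°.

|H| = 0.02278 (-32.9 dB), φ = 88.7°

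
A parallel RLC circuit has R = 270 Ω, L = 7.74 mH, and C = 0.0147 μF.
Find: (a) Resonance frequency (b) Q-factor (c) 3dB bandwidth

Step 1 — Resonance: ω₀ = 1/√(LC) = 1/√(0.00774·1.47e-08) = 9.375e+04 rad/s.
Step 2 — f₀ = ω₀/(2π) = 1.492e+04 Hz.
Step 3 — Parallel Q: Q = R/(ω₀L) = 270/(9.375e+04·0.00774) = 0.3721.
Step 4 — Bandwidth: Δω = ω₀/Q = 2.52e+05 rad/s; BW = Δω/(2π) = 4.01e+04 Hz.

(a) f₀ = 1.492e+04 Hz  (b) Q = 0.3721  (c) BW = 4.01e+04 Hz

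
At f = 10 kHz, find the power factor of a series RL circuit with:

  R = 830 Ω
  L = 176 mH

Step 1 — Angular frequency: ω = 2π·f = 2π·1e+04 = 6.283e+04 rad/s.
Step 2 — Component impedances:
  R: Z = R = 830 Ω
  L: Z = jωL = j·6.283e+04·0.176 = 0 + j1.106e+04 Ω
Step 3 — Series combination: Z_total = R + L = 830 + j1.106e+04 Ω = 1.109e+04∠85.7° Ω.
Step 4 — Power factor: PF = cos(φ) = Re(Z)/|Z| = 830/11089.5 = 0.07485.
Step 5 — Type: Im(Z) = 1.106e+04 ⇒ lagging (phase φ = 85.7°).

PF = 0.07485 (lagging, φ = 85.7°)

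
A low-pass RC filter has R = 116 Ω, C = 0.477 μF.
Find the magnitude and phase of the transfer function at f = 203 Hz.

Step 1 — Angular frequency: ω = 2π·203 = 1275 rad/s.
Step 2 — Transfer function: H(jω) = 1/(1 + jωRC).
Step 3 — Denominator: 1 + jωRC = 1 + j·1275·116·4.77e-07 = 1 + j0.07058.
Step 4 — H = 0.995 - j0.07023.
Step 5 — Magnitude: |H| = 0.9975 (-0.0 dB); phase: φ = -4.0°.

|H| = 0.9975 (-0.0 dB), φ = -4.0°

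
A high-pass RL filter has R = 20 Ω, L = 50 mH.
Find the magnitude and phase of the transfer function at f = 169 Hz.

Step 1 — Angular frequency: ω = 2π·169 = 1062 rad/s.
Step 2 — Transfer function: H(jω) = jωL/(R + jωL).
Step 3 — Numerator jωL = j·53.09; denominator R + jωL = 20 + j53.09.
Step 4 — H = 0.8757 + j0.3299.
Step 5 — Magnitude: |H| = 0.9358 (-0.6 dB); phase: φ = 20.6°.

|H| = 0.9358 (-0.6 dB), φ = 20.6°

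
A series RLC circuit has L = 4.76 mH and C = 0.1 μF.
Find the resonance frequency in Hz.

Step 1 — Resonance condition Im(Z)=0 gives ω₀ = 1/√(LC).
Step 2 — ω₀ = 1/√(0.00476·1e-07) = 4.583e+04 rad/s.
Step 3 — f₀ = ω₀/(2π) = 7295 Hz.

f₀ = 7295 Hz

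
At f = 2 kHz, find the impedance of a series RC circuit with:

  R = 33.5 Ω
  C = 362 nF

Step 1 — Angular frequency: ω = 2π·f = 2π·2000 = 1.257e+04 rad/s.
Step 2 — Component impedances:
  R: Z = R = 33.5 Ω
  C: Z = 1/(jωC) = -j/(ω·C) = 0 - j219.8 Ω
Step 3 — Series combination: Z_total = R + C = 33.5 - j219.8 Ω = 222.4∠-81.3° Ω.

Z = 33.5 - j219.8 Ω = 222.4∠-81.3° Ω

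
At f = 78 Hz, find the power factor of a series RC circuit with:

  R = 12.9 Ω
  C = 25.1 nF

Step 1 — Angular frequency: ω = 2π·f = 2π·78 = 490.1 rad/s.
Step 2 — Component impedances:
  R: Z = R = 12.9 Ω
  C: Z = 1/(jωC) = -j/(ω·C) = 0 - j8.129e+04 Ω
Step 3 — Series combination: Z_total = R + C = 12.9 - j8.129e+04 Ω = 8.129e+04∠-90.0° Ω.
Step 4 — Power factor: PF = cos(φ) = Re(Z)/|Z| = 12.9/8.129e+04 = 0.0001587.
Step 5 — Type: Im(Z) = -8.129e+04 ⇒ leading (phase φ = -90.0°).

PF = 0.0001587 (leading, φ = -90.0°)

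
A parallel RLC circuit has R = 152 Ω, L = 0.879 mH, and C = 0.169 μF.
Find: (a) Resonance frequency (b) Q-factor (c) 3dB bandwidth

Step 1 — Resonance: ω₀ = 1/√(LC) = 1/√(0.000879·1.69e-07) = 8.205e+04 rad/s.
Step 2 — f₀ = ω₀/(2π) = 1.306e+04 Hz.
Step 3 — Parallel Q: Q = R/(ω₀L) = 152/(8.205e+04·0.000879) = 2.108.
Step 4 — Bandwidth: Δω = ω₀/Q = 3.893e+04 rad/s; BW = Δω/(2π) = 6196 Hz.

(a) f₀ = 1.306e+04 Hz  (b) Q = 2.108  (c) BW = 6196 Hz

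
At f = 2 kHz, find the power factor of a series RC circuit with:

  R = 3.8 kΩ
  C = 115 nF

Step 1 — Angular frequency: ω = 2π·f = 2π·2000 = 1.257e+04 rad/s.
Step 2 — Component impedances:
  R: Z = R = 3800 Ω
  C: Z = 1/(jωC) = -j/(ω·C) = 0 - j692 Ω
Step 3 — Series combination: Z_total = R + C = 3800 - j692 Ω = 3862∠-10.3° Ω.
Step 4 — Power factor: PF = cos(φ) = Re(Z)/|Z| = 3800/3862.5 = 0.9838.
Step 5 — Type: Im(Z) = -692 ⇒ leading (phase φ = -10.3°).

PF = 0.9838 (leading, φ = -10.3°)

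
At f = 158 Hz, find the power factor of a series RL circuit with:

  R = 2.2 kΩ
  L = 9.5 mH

Step 1 — Angular frequency: ω = 2π·f = 2π·158 = 992.7 rad/s.
Step 2 — Component impedances:
  R: Z = R = 2200 Ω
  L: Z = jωL = j·992.7·0.0095 = 0 + j9.431 Ω
Step 3 — Series combination: Z_total = R + L = 2200 + j9.431 Ω = 2200∠0.2° Ω.
Step 4 — Power factor: PF = cos(φ) = Re(Z)/|Z| = 2200/2200 = 1.
Step 5 — Type: Im(Z) = 9.431 ⇒ lagging (phase φ = 0.2°).

PF = 1 (lagging, φ = 0.2°)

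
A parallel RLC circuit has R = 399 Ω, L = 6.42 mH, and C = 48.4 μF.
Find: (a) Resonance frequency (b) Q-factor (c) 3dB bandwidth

Step 1 — Resonance: ω₀ = 1/√(LC) = 1/√(0.00642·4.84e-05) = 1794 rad/s.
Step 2 — f₀ = ω₀/(2π) = 285.5 Hz.
Step 3 — Parallel Q: Q = R/(ω₀L) = 399/(1794·0.00642) = 34.64.
Step 4 — Bandwidth: Δω = ω₀/Q = 51.78 rad/s; BW = Δω/(2π) = 8.241 Hz.

(a) f₀ = 285.5 Hz  (b) Q = 34.64  (c) BW = 8.241 Hz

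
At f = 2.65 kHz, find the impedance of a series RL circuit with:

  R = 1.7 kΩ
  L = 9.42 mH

Step 1 — Angular frequency: ω = 2π·f = 2π·2650 = 1.665e+04 rad/s.
Step 2 — Component impedances:
  R: Z = R = 1700 Ω
  L: Z = jωL = j·1.665e+04·0.00942 = 0 + j156.8 Ω
Step 3 — Series combination: Z_total = R + L = 1700 + j156.8 Ω = 1707∠5.3° Ω.

Z = 1700 + j156.8 Ω = 1707∠5.3° Ω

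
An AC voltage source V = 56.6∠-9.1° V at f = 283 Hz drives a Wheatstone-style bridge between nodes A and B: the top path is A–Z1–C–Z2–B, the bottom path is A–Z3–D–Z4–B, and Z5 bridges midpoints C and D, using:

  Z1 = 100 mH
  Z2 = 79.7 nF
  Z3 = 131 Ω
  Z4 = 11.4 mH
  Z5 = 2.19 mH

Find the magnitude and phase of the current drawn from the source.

Step 1 — Angular frequency: ω = 2π·f = 2π·283 = 1778 rad/s.
Step 2 — Component impedances:
  Z1: Z = jωL = j·1778·0.1 = 0 + j177.8 Ω
  Z2: Z = 1/(jωC) = -j/(ω·C) = 0 - j7056 Ω
  Z3: Z = R = 131 Ω
  Z4: Z = jωL = j·1778·0.0114 = 0 + j20.27 Ω
  Z5: Z = jωL = j·1778·0.00219 = 0 + j3.894 Ω
Step 3 — Bridge requires nodal analysis (the Z5 bridge couples midpoints C and D, so the two paths cannot be reduced to a simple series/parallel combination). Setting node B to ground and injecting 1 A at node A, the 3-node admittance system at A, C, D solves to V_A = Z_AB = 86.21 + j82.48 Ω = 119.3∠43.7° Ω.
Step 4 — Source phasor: V = 56.6∠-9.1° V = 55.89 - j8.952 V.
Step 5 — Ohm's law: I = V / Z_total = (55.89 - j8.952) / (86.21 + j82.48) = 0.2866 - j0.378 A.
Step 6 — Convert to polar: |I| = 0.4744 A, ∠I = -52.8°.

I = 0.4744∠-52.8° A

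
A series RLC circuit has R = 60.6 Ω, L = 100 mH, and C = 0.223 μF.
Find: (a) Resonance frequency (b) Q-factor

Step 1 — Resonance condition Im(Z)=0 gives ω₀ = 1/√(LC).
Step 2 — ω₀ = 1/√(0.1·2.23e-07) = 6696 rad/s.
Step 3 — f₀ = ω₀/(2π) = 1066 Hz.
Step 4 — Series Q: Q = ω₀L/R = 6696·0.1/60.6 = 11.05.

(a) f₀ = 1066 Hz  (b) Q = 11.05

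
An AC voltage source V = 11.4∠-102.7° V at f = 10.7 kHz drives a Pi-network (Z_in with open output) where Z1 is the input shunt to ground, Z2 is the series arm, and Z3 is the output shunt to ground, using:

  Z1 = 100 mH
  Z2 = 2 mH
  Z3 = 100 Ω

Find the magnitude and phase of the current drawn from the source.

Step 1 — Angular frequency: ω = 2π·f = 2π·1.07e+04 = 6.723e+04 rad/s.
Step 2 — Component impedances:
  Z1: Z = jωL = j·6.723e+04·0.1 = 0 + j6723 Ω
  Z2: Z = jωL = j·6.723e+04·0.002 = 0 + j134.5 Ω
  Z3: Z = R = 100 Ω
Step 3 — With open output, the series arm Z2 and the output shunt Z3 appear in series to ground: Z2 + Z3 = 100 + j134.5 Ω.
Step 4 — Parallel with input shunt Z1: Z_in = Z1 || (Z2 + Z3) = 96.1 + j133.2 Ω = 164.3∠54.2° Ω.
Step 5 — Source phasor: V = 11.4∠-102.7° V = -2.506 - j11.12 V.
Step 6 — Ohm's law: I = V / Z_total = (-2.506 - j11.12) / (96.1 + j133.2) = -0.06383 - j0.02723 A.
Step 7 — Convert to polar: |I| = 0.0694 A, ∠I = -156.9°.

I = 0.0694∠-156.9° A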